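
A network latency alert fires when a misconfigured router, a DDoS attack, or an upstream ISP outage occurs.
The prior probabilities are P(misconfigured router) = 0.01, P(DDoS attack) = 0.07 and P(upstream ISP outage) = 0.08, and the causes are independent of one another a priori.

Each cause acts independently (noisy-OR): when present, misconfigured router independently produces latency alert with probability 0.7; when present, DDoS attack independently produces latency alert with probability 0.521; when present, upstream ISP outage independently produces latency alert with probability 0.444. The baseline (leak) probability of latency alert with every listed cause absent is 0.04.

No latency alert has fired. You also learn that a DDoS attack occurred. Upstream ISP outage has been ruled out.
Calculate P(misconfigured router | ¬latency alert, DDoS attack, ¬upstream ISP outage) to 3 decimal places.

P(misconfigured router | ¬latency alert, DDoS attack, ¬upstream ISP outage) ≈ 0.003

Under noisy-OR, P(latency alert | causes) = 1 − (1−0.04)·∏(1−qᵢ) over the active causes.
P(¬latency alert | DDoS attack, ¬upstream ISP outage) = 0.45984×0.99 + 0.137952×0.01 = 0.455242 + 0.001380 = 0.456622
The misconfigured router-present share is 0.137952×0.01 = 0.001380.
So P(misconfigured router | ¬latency alert, DDoS attack, ¬upstream ISP outage) = 0.001380/0.456622 ≈ 0.003.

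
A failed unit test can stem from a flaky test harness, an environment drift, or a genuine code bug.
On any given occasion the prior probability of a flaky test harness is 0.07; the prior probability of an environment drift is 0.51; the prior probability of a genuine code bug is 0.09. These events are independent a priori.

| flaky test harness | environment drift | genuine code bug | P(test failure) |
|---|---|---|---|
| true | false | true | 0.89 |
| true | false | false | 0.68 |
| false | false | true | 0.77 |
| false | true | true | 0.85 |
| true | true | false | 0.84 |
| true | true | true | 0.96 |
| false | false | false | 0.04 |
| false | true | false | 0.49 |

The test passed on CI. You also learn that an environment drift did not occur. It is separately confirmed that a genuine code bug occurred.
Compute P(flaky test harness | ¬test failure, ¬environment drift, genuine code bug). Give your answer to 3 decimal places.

P(flaky test harness | ¬test failure, ¬environment drift, genuine code bug) ≈ 0.035

P(¬test failure | ¬environment drift, genuine code bug) = 0.23*0.93 + 0.11*0.07 = 0.213900 + 0.007700 = 0.221600
Restricting to configurations with flaky test harness present: 0.11*0.07 = 0.007700.
So P(flaky test harness | ¬test failure, ¬environment drift, genuine code bug) = 0.007700/0.221600 ≈ 0.035.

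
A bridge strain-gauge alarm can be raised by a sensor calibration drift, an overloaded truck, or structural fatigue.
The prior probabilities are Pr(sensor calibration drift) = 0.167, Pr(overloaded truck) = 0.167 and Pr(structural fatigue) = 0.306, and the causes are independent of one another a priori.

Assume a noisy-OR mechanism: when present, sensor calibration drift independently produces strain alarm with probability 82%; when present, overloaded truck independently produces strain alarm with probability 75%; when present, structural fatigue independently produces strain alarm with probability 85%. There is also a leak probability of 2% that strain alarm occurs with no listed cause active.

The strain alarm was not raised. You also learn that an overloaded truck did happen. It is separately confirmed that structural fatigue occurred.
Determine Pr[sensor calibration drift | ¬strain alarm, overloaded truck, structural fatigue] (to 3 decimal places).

Pr[sensor calibration drift | ¬strain alarm, overloaded truck, structural fatigue] ≈ 0.035

Under noisy-OR, P(strain alarm | causes) = 1 − (1−0.02)·∏(1−qᵢ) over the active causes.
Weight on sensor calibration drift=true, given the evidence: 0.006615×0.167 = 0.001105
Normalizer over all consistent configurations: 0.03675×0.833 + 0.006615×0.167 = 0.031718
P(sensor calibration drift | ¬strain alarm, overloaded truck, structural fatigue) = 0.001105/0.031718 ≈ 0.035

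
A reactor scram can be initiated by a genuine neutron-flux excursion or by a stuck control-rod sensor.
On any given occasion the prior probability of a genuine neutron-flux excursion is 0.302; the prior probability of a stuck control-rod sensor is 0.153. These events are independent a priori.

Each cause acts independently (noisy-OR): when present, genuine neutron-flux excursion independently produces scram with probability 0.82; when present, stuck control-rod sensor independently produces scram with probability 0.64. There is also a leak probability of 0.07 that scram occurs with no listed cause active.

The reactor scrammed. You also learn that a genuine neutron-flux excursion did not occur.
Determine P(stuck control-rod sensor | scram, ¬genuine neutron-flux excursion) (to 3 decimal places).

Under noisy-OR, P(scram | causes) = 1 − (1−0.07)·∏(1−qᵢ) over the active causes.
Sum P(scram|·) weighted by the priors over both values of stuck control-rod sensor:
  P(scram | ¬genuine neutron-flux excursion) = 0.07*0.847 + 0.6652*0.153
        = 0.059290 + 0.101776 = 0.161066
Keeping only the stuck control-rod sensor-present terms gives 0.101776, so
  P(stuck control-rod sensor | scram, ¬genuine neutron-flux excursion) = 0.101776 / 0.161066 ≈ 0.632

P(stuck control-rod sensor | scram, ¬genuine neutron-flux excursion) ≈ 0.632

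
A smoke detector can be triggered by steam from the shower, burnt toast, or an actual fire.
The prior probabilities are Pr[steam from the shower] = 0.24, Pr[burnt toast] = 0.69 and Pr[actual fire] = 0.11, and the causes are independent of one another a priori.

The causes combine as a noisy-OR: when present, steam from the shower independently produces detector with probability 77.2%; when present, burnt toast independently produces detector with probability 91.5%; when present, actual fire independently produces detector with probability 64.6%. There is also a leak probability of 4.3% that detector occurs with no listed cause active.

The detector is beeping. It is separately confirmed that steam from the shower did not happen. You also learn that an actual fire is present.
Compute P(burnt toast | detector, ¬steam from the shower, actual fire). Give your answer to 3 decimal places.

Under noisy-OR, P(detector | causes) = 1 − (1−0.043)·∏(1−qᵢ) over the active causes.
P(detector | ¬steam from the shower, actual fire) = 0.661222×0.31 + 0.971204×0.69 = 0.204979 + 0.670131 = 0.875110
The burnt toast-present share is 0.971204×0.69 = 0.670131.
P(burnt toast | detector, ¬steam from the shower, actual fire) = 0.670131 / 0.875110 ≈ 0.766

P(burnt toast | detector, ¬steam from the shower, actual fire) ≈ 0.766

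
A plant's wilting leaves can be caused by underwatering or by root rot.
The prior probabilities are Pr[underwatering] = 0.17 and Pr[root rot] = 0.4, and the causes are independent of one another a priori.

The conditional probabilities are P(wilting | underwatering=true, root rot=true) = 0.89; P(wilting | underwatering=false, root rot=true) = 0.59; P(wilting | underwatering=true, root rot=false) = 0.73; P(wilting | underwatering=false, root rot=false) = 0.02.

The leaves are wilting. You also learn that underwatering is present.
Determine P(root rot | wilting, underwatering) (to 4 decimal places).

P(root rot | wilting, underwatering) ≈ 0.4484

P(wilting | underwatering) = 0.73*0.6 + 0.89*0.4 = 0.438000 + 0.356000 = 0.794000
The root rot-present share is 0.89*0.4 = 0.356000.
So P(root rot | wilting, underwatering) = 0.356000/0.794000 ≈ 0.4484.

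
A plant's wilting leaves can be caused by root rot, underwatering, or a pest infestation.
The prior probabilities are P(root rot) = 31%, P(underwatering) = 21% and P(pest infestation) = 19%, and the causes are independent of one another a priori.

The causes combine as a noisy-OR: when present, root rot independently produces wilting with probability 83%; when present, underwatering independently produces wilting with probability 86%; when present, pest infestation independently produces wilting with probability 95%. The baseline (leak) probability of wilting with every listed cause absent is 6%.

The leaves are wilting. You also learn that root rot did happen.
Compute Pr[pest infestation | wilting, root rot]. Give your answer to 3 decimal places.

Pr[pest infestation | wilting, root rot] ≈ 0.211

Under noisy-OR, P(wilting | causes) = 1 − (1−0.06)·∏(1−qᵢ) over the active causes.
Enumerate the 4 (underwatering, pest infestation) configurations and weight by the priors:
  P(wilting | root rot) = 0.8402×0.79×0.81 + 0.99201×0.79×0.19 + 0.977628×0.21×0.81 + 0.998881×0.21×0.19
        = 0.537644 + 0.148901 + 0.166295 + 0.039855 = 0.892695
The terms with pest infestation present sum to 0.188756, so
  P(pest infestation | wilting, root rot) = 0.188756 / 0.892695 ≈ 0.211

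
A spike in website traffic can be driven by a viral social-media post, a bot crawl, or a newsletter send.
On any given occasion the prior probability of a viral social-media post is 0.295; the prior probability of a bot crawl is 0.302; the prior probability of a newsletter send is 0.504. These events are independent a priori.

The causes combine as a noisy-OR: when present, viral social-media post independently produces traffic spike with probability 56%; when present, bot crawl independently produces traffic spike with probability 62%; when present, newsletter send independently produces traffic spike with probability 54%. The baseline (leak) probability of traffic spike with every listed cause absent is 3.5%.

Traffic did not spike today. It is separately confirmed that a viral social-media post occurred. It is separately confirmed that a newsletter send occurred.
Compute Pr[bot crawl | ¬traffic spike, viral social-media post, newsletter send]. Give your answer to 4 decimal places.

Pr[bot crawl | ¬traffic spike, viral social-media post, newsletter send] ≈ 0.1412

Under noisy-OR, P(traffic spike | causes) = 1 − (1−0.035)·∏(1−qᵢ) over the active causes.
P(¬traffic spike | viral social-media post, newsletter send) = 0.195316×0.698 + 0.07422×0.302 = 0.136331 + 0.022414 = 0.158745
Restricting to configurations with bot crawl present: 0.07422×0.302 = 0.022414.
P(bot crawl | ¬traffic spike, viral social-media post, newsletter send) = 0.022414 / 0.158745 ≈ 0.1412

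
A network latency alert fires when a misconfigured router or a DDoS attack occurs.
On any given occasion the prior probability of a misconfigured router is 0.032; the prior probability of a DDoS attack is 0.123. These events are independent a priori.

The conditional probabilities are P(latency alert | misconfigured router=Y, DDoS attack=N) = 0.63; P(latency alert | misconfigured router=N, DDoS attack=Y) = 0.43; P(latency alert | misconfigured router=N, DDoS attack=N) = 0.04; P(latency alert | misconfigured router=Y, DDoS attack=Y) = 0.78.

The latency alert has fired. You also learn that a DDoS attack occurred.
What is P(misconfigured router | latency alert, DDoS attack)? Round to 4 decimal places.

By total probability over both values of misconfigured router:
  P(latency alert | DDoS attack) = 0.43·0.968 + 0.78·0.032
        = 0.416240 + 0.024960 = 0.441200
Configurations with misconfigured router contribute 0.024960, so
  P(misconfigured router | latency alert, DDoS attack) = 0.024960 / 0.441200 ≈ 0.0566

P(misconfigured router | latency alert, DDoS attack) ≈ 0.0566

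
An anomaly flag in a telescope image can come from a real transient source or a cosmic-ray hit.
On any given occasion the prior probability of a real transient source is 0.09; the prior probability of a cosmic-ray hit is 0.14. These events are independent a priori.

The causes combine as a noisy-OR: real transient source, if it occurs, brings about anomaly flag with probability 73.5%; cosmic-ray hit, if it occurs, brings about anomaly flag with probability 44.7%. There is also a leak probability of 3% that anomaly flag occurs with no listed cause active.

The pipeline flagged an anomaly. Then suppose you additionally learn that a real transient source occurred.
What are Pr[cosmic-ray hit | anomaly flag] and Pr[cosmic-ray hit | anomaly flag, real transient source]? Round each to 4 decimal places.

Under noisy-OR, P(anomaly flag | causes) = 1 − (1−0.03)·∏(1−qᵢ) over the active causes.
P(anomaly flag) = 0.03×0.91×0.86 + 0.46359×0.91×0.14 + 0.74295×0.09×0.86 + 0.857851×0.09×0.14 = 0.023478 + 0.059061 + 0.057504 + 0.010809 = 0.150852
Of this, 0.069870 comes from 0.059061 + 0.010809 (the cosmic-ray hit=true cases).
P(cosmic-ray hit | anomaly flag) = 0.069870 / 0.150852 ≈ 0.4632

With the extra evidence:
By total probability over both values of cosmic-ray hit:
  P(anomaly flag | real transient source) = 0.74295×0.86 + 0.857851×0.14
        = 0.638937 + 0.120099 = 0.759036
Configurations with cosmic-ray hit contribute 0.120099, so
  P(cosmic-ray hit | anomaly flag, real transient source) = 0.120099 / 0.759036 ≈ 0.1582
— real transient source explains away the evidence for cosmic-ray hit.

Pr[cosmic-ray hit | anomaly flag] ≈ 0.4632; Pr[cosmic-ray hit | anomaly flag, real transient source] ≈ 0.1582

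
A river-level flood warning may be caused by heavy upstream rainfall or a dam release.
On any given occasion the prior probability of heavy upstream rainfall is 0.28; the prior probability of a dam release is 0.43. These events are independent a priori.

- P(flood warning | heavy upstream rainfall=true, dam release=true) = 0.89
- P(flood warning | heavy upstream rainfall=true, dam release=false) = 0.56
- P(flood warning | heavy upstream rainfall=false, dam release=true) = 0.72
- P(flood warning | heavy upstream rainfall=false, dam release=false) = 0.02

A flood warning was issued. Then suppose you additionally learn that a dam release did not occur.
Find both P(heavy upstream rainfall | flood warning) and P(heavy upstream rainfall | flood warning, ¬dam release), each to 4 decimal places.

P(heavy upstream rainfall | flood warning) ≈ 0.4596; P(heavy upstream rainfall | flood warning, ¬dam release) ≈ 0.9159

Sum P(flood warning|·) weighted by the priors over the 4 (heavy upstream rainfall, dam release) configurations:
  P(flood warning) = 0.02×0.72×0.57 + 0.72×0.72×0.43 + 0.56×0.28×0.57 + 0.89×0.28×0.43
        = 0.008208 + 0.222912 + 0.089376 + 0.107156 = 0.427652
Keeping only the heavy upstream rainfall-present terms gives 0.196532, so
  P(heavy upstream rainfall | flood warning) = 0.196532 / 0.427652 ≈ 0.4596

Now condition on the additional information:
P(flood warning | ¬dam release) = 0.02×0.72 + 0.56×0.28 = 0.014400 + 0.156800 = 0.171200
Of this, 0.156800 comes from 0.56×0.28 (the heavy upstream rainfall=true cases).
P(heavy upstream rainfall | flood warning, ¬dam release) = 0.156800 / 0.171200 ≈ 0.9159
Ruling out dam release raises the posterior on heavy upstream rainfall — the flip side of explaining away.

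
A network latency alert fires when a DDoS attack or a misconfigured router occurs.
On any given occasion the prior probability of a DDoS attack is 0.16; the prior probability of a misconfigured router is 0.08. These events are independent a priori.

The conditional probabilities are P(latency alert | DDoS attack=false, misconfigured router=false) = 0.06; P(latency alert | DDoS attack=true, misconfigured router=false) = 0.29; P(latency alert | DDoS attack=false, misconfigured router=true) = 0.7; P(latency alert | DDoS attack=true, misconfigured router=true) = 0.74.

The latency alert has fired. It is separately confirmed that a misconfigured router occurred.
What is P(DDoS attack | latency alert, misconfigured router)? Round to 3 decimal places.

P(DDoS attack | latency alert, misconfigured router) ≈ 0.168

For the numerator, keep only DDoS attack=true terms: 0.74·0.16 = 0.118400
Denominator P(latency alert | misconfigured router): 0.7·0.84 + 0.74·0.16 = 0.706400
Posterior = 0.118400 / 0.706400 ≈ 0.168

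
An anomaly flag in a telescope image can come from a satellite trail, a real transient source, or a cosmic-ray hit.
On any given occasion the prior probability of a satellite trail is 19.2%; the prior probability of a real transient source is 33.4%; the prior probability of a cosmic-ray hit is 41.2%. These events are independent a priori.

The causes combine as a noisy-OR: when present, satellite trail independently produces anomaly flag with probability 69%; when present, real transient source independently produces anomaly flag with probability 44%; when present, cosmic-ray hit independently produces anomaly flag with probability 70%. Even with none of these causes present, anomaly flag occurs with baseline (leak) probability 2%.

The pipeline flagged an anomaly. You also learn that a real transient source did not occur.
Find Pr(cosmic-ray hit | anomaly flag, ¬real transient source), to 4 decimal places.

Pr(cosmic-ray hit | anomaly flag, ¬real transient source) ≈ 0.7770

Under noisy-OR, P(anomaly flag | causes) = 1 − (1−0.02)·∏(1−qᵢ) over the active causes.
P(anomaly flag | ¬real transient source) = 0.02×0.808×0.588 + 0.706×0.808×0.412 + 0.6962×0.192×0.588 + 0.90886×0.192×0.412 = 0.009502 + 0.235025 + 0.078598 + 0.071894 = 0.395019
The cosmic-ray hit-present share is 0.235025 + 0.071894 = 0.306919.
P(cosmic-ray hit | anomaly flag, ¬real transient source) = 0.306919 / 0.395019 ≈ 0.7770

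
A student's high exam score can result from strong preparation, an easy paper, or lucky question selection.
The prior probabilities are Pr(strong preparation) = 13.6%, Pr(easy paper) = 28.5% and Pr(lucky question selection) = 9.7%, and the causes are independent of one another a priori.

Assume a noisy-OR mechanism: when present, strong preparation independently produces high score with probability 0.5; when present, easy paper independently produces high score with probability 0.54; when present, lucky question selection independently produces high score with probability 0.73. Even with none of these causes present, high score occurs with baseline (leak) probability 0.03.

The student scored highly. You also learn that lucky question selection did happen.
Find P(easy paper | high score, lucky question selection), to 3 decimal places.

P(easy paper | high score, lucky question selection) ≈ 0.319

Under noisy-OR, P(high score | causes) = 1 − (1−0.03)·∏(1−qᵢ) over the active causes.
Enumerate the 4 (strong preparation, easy paper) configurations and weight by the priors:
  P(high score | lucky question selection) = 0.7381×0.864×0.715 + 0.879526×0.864×0.285 + 0.86905×0.136×0.715 + 0.939763×0.136×0.285
        = 0.455969 + 0.216574 + 0.084506 + 0.036425 = 0.793474
Keeping only the easy paper-present terms gives 0.252999, so
  P(easy paper | high score, lucky question selection) = 0.252999 / 0.793474 ≈ 0.319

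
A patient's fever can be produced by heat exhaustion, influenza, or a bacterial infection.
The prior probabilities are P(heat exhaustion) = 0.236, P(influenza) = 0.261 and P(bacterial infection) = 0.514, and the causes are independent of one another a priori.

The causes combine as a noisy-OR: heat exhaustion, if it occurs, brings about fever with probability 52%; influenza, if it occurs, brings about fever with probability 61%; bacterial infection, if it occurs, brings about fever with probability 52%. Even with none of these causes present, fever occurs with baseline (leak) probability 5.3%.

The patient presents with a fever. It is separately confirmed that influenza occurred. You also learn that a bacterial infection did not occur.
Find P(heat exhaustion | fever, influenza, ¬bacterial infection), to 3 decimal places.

Under noisy-OR, P(fever | causes) = 1 − (1−0.053)·∏(1−qᵢ) over the active causes.
P(fever | influenza, ¬bacterial infection) = 0.63067·0.764 + 0.822722·0.236 = 0.481832 + 0.194162 = 0.675994
Of this, 0.194162 comes from 0.822722·0.236 (the heat exhaustion=true cases).
So P(heat exhaustion | fever, influenza, ¬bacterial infection) = 0.194162/0.675994 ≈ 0.287.

P(heat exhaustion | fever, influenza, ¬bacterial infection) ≈ 0.287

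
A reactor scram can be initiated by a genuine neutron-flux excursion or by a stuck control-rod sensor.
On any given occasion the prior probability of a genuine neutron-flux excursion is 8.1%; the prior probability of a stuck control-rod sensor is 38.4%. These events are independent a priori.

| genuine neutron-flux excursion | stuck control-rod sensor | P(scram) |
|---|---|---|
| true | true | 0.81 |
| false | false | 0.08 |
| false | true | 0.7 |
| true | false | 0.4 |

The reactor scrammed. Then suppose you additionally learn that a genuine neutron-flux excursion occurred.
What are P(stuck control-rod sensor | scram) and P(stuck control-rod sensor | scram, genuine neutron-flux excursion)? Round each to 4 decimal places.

Numerator (weight on configurations with stuck control-rod sensor): 0.247027 + 0.025194 = 0.272221
The normalizing constant is 0.08×0.919×0.616 + 0.7×0.919×0.384 + 0.4×0.081×0.616 + 0.81×0.081×0.384 = 0.337467
P(stuck control-rod sensor | scram) = 0.272221/0.337467 ≈ 0.8067

With the extra evidence:
By total probability over both values of stuck control-rod sensor:
  P(scram | genuine neutron-flux excursion) = 0.4*0.616 + 0.81*0.384
        = 0.246400 + 0.311040 = 0.557440
Keeping only the stuck control-rod sensor-present terms gives 0.311040, so
  P(stuck control-rod sensor | scram, genuine neutron-flux excursion) = 0.311040 / 0.557440 ≈ 0.5580

P(stuck control-rod sensor | scram) ≈ 0.8067; P(stuck control-rod sensor | scram, genuine neutron-flux excursion) ≈ 0.5580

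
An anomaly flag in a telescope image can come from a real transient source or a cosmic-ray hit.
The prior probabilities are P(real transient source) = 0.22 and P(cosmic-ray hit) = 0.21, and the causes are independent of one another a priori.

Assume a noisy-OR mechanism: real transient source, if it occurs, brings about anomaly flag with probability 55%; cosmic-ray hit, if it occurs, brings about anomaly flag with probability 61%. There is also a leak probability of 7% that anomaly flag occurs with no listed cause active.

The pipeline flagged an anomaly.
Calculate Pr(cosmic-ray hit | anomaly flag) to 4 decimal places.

Pr(cosmic-ray hit | anomaly flag) ≈ 0.4980

Under noisy-OR, P(anomaly flag | causes) = 1 − (1−0.07)·∏(1−qᵢ) over the active causes.
For the numerator, keep only cosmic-ray hit=true terms: 0.104390 + 0.038659 = 0.143049
The normalizing constant is 0.07×0.78×0.79 + 0.6373×0.78×0.21 + 0.5815×0.22×0.79 + 0.836785×0.22×0.21 = 0.287248
Posterior = 0.143049 / 0.287248 ≈ 0.4980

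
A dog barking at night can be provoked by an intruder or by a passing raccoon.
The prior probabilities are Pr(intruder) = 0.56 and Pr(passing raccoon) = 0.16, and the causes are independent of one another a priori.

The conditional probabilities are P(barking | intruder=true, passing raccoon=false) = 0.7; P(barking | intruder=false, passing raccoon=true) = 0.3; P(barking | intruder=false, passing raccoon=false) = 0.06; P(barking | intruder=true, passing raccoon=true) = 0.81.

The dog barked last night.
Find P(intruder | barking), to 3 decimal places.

P(barking) = 0.06*0.44*0.84 + 0.3*0.44*0.16 + 0.7*0.56*0.84 + 0.81*0.56*0.16 = 0.022176 + 0.021120 + 0.329280 + 0.072576 = 0.445152
The intruder-present share is 0.329280 + 0.072576 = 0.401856.
Hence the posterior is 0.401856/0.445152 ≈ 0.903.

P(intruder | barking) ≈ 0.903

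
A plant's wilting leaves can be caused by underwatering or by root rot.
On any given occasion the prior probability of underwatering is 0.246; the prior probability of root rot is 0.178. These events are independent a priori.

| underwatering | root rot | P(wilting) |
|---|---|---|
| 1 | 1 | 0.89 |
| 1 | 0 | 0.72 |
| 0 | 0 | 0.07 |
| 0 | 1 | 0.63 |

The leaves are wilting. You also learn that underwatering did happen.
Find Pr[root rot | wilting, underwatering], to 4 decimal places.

Sum P(wilting|·) weighted by the priors over both values of root rot:
  P(wilting | underwatering) = 0.72*0.822 + 0.89*0.178
        = 0.591840 + 0.158420 = 0.750260
Keeping only the root rot-present terms gives 0.158420, so
  P(root rot | wilting, underwatering) = 0.158420 / 0.750260 ≈ 0.2112

Pr[root rot | wilting, underwatering] ≈ 0.2112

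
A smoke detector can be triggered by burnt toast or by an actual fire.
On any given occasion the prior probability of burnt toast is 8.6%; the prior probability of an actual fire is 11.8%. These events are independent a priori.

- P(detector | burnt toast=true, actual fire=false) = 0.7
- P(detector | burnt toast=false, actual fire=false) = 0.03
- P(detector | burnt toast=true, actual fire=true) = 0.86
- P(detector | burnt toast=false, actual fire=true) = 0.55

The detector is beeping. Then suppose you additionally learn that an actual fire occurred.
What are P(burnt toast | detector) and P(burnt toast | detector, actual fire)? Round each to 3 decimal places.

P(burnt toast | detector) ≈ 0.425; P(burnt toast | detector, actual fire) ≈ 0.128

Enumerate the 4 (burnt toast, actual fire) configurations and weight by the priors:
  P(detector) = 0.03*0.914*0.882 + 0.55*0.914*0.118 + 0.7*0.086*0.882 + 0.86*0.086*0.118
        = 0.024184 + 0.059319 + 0.053096 + 0.008727 = 0.145326
The terms with burnt toast present sum to 0.061823, so
  P(burnt toast | detector) = 0.061823 / 0.145326 ≈ 0.425

Now also conditioning on actual fire=true:
By total probability over both values of burnt toast:
  P(detector | actual fire) = 0.55·0.914 + 0.86·0.086
        = 0.502700 + 0.073960 = 0.576660
Configurations with burnt toast contribute 0.073960, so
  P(burnt toast | detector, actual fire) = 0.073960 / 0.576660 ≈ 0.128
Conditioning on actual fire lowers the posterior on burnt toast: the classic explaining-away effect in a common-effect structure.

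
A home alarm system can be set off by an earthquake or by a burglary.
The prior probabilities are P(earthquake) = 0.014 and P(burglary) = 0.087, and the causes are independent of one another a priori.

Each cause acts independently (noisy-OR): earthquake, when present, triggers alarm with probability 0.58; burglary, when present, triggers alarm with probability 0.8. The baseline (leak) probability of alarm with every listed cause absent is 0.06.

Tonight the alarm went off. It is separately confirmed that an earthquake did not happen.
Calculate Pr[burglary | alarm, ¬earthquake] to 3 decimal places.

Pr[burglary | alarm, ¬earthquake] ≈ 0.563

Under noisy-OR, P(alarm | causes) = 1 − (1−0.06)·∏(1−qᵢ) over the active causes.
P(alarm | ¬earthquake) = 0.06*0.913 + 0.812*0.087 = 0.054780 + 0.070644 = 0.125424
The burglary-present share is 0.812*0.087 = 0.070644.
So P(burglary | alarm, ¬earthquake) = 0.070644/0.125424 ≈ 0.563.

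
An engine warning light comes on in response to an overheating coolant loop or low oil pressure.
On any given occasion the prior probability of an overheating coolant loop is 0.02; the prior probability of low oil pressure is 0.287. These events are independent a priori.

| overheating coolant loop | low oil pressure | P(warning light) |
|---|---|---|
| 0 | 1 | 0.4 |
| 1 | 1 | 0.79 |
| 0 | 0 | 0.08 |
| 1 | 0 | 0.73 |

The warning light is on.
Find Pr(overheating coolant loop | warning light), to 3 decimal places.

Pr(overheating coolant loop | warning light) ≈ 0.082

P(warning light) = 0.08×0.98×0.713 + 0.4×0.98×0.287 + 0.73×0.02×0.713 + 0.79×0.02×0.287 = 0.055899 + 0.112504 + 0.010410 + 0.004535 = 0.183348
The overheating coolant loop-present share is 0.010410 + 0.004535 = 0.014945.
P(overheating coolant loop | warning light) = 0.014945 / 0.183348 ≈ 0.082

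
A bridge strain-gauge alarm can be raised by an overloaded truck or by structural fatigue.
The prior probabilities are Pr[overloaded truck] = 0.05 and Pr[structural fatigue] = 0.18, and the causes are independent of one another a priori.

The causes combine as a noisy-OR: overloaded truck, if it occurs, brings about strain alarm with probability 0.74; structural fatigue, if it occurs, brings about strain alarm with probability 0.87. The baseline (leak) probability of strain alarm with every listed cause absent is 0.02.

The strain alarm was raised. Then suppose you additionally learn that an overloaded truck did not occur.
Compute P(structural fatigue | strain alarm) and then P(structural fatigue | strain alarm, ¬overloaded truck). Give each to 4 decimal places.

Under noisy-OR, P(strain alarm | causes) = 1 − (1−0.02)·∏(1−qᵢ) over the active causes.
P(strain alarm) = 0.02*0.95*0.82 + 0.8726*0.95*0.18 + 0.7452*0.05*0.82 + 0.966876*0.05*0.18 = 0.015580 + 0.149215 + 0.030553 + 0.008702 = 0.204050
Of this, 0.157917 comes from 0.149215 + 0.008702 (the structural fatigue=true cases).
So P(structural fatigue | strain alarm) = 0.157917/0.204050 ≈ 0.7739.

Now also conditioning on overloaded truck≠true:
P(strain alarm | ¬overloaded truck) = 0.02·0.82 + 0.8726·0.18 = 0.016400 + 0.157068 = 0.173468
Restricting to configurations with structural fatigue present: 0.8726·0.18 = 0.157068.
Hence the posterior is 0.157068/0.173468 ≈ 0.9055.

P(structural fatigue | strain alarm) ≈ 0.7739; P(structural fatigue | strain alarm, ¬overloaded truck) ≈ 0.9055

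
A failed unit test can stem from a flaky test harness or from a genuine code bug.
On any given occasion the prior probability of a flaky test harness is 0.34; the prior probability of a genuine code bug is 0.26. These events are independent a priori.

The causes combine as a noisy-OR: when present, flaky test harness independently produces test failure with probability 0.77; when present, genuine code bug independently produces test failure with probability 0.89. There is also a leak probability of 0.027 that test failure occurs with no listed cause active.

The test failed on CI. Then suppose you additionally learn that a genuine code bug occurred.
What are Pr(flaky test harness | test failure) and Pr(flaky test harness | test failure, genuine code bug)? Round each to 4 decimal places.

Pr(flaky test harness | test failure) ≈ 0.6285; Pr(flaky test harness | test failure, genuine code bug) ≈ 0.3601

Under noisy-OR, P(test failure | causes) = 1 − (1−0.027)·∏(1−qᵢ) over the active causes.
Enumerate the 4 (flaky test harness, genuine code bug) configurations and weight by the priors:
  P(test failure) = 0.027*0.66*0.74 + 0.89297*0.66*0.26 + 0.77621*0.34*0.74 + 0.975383*0.34*0.26
        = 0.013187 + 0.153234 + 0.195294 + 0.086224 = 0.447939
The terms with flaky test harness present sum to 0.281518, so
  P(flaky test harness | test failure) = 0.281518 / 0.447939 ≈ 0.6285

With the extra evidence:
Enumerate both values of flaky test harness and weight by the priors:
  P(test failure | genuine code bug) = 0.89297*0.66 + 0.975383*0.34
        = 0.589360 + 0.331630 = 0.920990
The terms with flaky test harness present sum to 0.331630, so
  P(flaky test harness | test failure, genuine code bug) = 0.331630 / 0.920990 ≈ 0.3601
The drop from 0.6285 to 0.3601 is the explaining-away (discounting) effect.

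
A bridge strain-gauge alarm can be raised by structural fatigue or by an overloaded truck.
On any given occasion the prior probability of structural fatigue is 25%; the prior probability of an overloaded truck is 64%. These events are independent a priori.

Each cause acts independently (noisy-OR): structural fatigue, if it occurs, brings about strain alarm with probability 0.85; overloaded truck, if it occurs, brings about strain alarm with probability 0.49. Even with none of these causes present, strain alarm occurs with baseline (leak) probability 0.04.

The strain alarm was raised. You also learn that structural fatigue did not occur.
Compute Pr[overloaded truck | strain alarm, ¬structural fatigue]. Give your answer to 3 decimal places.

Pr[overloaded truck | strain alarm, ¬structural fatigue] ≈ 0.958

Under noisy-OR, P(strain alarm | causes) = 1 − (1−0.04)·∏(1−qᵢ) over the active causes.
P(strain alarm | ¬structural fatigue) = 0.04×0.36 + 0.5104×0.64 = 0.014400 + 0.326656 = 0.341056
Of this, 0.326656 comes from 0.5104×0.64 (the overloaded truck=true cases).
Hence the posterior is 0.326656/0.341056 ≈ 0.958.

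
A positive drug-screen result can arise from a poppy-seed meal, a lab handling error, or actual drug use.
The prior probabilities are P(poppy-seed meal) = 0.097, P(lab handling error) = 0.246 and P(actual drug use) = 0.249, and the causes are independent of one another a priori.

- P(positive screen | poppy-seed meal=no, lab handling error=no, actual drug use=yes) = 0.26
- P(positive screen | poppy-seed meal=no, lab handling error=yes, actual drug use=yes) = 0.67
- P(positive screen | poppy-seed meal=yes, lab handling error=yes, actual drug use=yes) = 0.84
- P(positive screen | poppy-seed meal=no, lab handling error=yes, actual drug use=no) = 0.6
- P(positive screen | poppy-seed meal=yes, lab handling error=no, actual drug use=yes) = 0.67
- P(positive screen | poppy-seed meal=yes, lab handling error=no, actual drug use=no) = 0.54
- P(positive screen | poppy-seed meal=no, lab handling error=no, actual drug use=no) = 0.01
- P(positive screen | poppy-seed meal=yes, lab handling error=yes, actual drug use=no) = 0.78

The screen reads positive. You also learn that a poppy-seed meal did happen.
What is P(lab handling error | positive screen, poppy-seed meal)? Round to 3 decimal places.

By total probability over the 4 (lab handling error, actual drug use) configurations:
  P(positive screen | poppy-seed meal) = 0.54×0.754×0.751 + 0.67×0.754×0.249 + 0.78×0.246×0.751 + 0.84×0.246×0.249
        = 0.305777 + 0.125790 + 0.144102 + 0.051453 = 0.627122
Configurations with lab handling error contribute 0.195555, so
  P(lab handling error | positive screen, poppy-seed meal) = 0.195555 / 0.627122 ≈ 0.312

P(lab handling error | positive screen, poppy-seed meal) ≈ 0.312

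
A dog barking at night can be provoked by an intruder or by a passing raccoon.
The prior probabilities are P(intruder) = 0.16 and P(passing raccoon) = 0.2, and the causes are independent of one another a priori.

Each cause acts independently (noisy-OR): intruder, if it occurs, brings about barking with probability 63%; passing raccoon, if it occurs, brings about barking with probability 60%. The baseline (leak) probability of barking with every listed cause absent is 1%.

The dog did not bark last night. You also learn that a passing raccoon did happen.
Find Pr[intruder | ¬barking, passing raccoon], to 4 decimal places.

Under noisy-OR, P(barking | causes) = 1 − (1−0.01)·∏(1−qᵢ) over the active causes.
P(¬barking | passing raccoon) = 0.396·0.84 + 0.14652·0.16 = 0.332640 + 0.023443 = 0.356083
Restricting to configurations with intruder present: 0.14652·0.16 = 0.023443.
Hence the posterior is 0.023443/0.356083 ≈ 0.0658.

Pr[intruder | ¬barking, passing raccoon] ≈ 0.0658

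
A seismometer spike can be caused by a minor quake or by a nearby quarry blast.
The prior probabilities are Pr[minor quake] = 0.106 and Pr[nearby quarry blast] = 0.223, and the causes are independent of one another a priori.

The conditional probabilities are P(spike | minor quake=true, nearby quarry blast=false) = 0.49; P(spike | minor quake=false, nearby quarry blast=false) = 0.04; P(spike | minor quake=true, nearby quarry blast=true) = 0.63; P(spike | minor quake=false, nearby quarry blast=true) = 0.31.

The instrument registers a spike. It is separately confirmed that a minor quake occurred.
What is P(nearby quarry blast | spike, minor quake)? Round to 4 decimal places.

P(spike | minor quake) = 0.49·0.777 + 0.63·0.223 = 0.380730 + 0.140490 = 0.521220
The nearby quarry blast-present share is 0.63·0.223 = 0.140490.
Hence the posterior is 0.140490/0.521220 ≈ 0.2695.

P(nearby quarry blast | spike, minor quake) ≈ 0.2695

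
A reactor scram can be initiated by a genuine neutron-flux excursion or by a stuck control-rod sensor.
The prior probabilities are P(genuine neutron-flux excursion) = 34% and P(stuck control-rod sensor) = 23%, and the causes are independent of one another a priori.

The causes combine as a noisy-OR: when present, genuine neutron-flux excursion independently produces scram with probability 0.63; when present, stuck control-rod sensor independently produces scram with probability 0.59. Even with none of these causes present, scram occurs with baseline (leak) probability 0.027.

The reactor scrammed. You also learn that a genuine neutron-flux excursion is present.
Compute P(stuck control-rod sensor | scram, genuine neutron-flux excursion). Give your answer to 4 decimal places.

Under noisy-OR, P(scram | causes) = 1 − (1−0.027)·∏(1−qᵢ) over the active causes.
Enumerate both values of stuck control-rod sensor and weight by the priors:
  P(scram | genuine neutron-flux excursion) = 0.63999·0.77 + 0.852396·0.23
        = 0.492792 + 0.196051 = 0.688843
Configurations with stuck control-rod sensor contribute 0.196051, so
  P(stuck control-rod sensor | scram, genuine neutron-flux excursion) = 0.196051 / 0.688843 ≈ 0.2846

P(stuck control-rod sensor | scram, genuine neutron-flux excursion) ≈ 0.2846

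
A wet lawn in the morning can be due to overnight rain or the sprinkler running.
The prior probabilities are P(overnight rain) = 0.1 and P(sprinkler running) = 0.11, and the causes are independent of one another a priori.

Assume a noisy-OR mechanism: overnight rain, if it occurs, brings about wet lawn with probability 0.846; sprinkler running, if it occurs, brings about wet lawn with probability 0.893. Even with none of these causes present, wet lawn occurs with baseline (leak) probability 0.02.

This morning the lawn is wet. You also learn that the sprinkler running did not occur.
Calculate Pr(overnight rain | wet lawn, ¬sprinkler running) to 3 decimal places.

Under noisy-OR, P(wet lawn | causes) = 1 − (1−0.02)·∏(1−qᵢ) over the active causes.
By total probability over both values of overnight rain:
  P(wet lawn | ¬sprinkler running) = 0.02*0.9 + 0.84908*0.1
        = 0.018000 + 0.084908 = 0.102908
Configurations with overnight rain contribute 0.084908, so
  P(overnight rain | wet lawn, ¬sprinkler running) = 0.084908 / 0.102908 ≈ 0.825

Pr(overnight rain | wet lawn, ¬sprinkler running) ≈ 0.825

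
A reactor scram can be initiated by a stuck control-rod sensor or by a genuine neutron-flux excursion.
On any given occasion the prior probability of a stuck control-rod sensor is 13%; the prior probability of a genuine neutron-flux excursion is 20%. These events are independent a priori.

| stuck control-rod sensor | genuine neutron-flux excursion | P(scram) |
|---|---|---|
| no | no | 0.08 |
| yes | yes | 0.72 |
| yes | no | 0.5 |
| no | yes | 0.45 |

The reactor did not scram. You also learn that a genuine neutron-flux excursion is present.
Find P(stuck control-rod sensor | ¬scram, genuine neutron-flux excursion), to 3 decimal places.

For the numerator, keep only stuck control-rod sensor=true terms: 0.28×0.13 = 0.036400
Denominator P(¬scram | genuine neutron-flux excursion): 0.55×0.87 + 0.28×0.13 = 0.514900
Posterior = 0.036400 / 0.514900 ≈ 0.071

P(stuck control-rod sensor | ¬scram, genuine neutron-flux excursion) ≈ 0.071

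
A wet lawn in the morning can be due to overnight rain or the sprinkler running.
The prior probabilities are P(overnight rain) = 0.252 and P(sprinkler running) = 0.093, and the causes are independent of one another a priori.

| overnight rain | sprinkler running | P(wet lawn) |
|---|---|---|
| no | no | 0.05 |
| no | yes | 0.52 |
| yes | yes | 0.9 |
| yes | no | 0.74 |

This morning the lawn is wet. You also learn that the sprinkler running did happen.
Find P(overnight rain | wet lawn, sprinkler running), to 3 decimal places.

By total probability over both values of overnight rain:
  P(wet lawn | sprinkler running) = 0.52*0.748 + 0.9*0.252
        = 0.388960 + 0.226800 = 0.615760
The terms with overnight rain present sum to 0.226800, so
  P(overnight rain | wet lawn, sprinkler running) = 0.226800 / 0.615760 ≈ 0.368

P(overnight rain | wet lawn, sprinkler running) ≈ 0.368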